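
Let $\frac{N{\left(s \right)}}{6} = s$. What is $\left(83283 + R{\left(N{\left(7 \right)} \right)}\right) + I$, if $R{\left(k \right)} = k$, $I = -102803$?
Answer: $-19478$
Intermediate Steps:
$N{\left(s \right)} = 6 s$
$\left(83283 + R{\left(N{\left(7 \right)} \right)}\right) + I = \left(83283 + 6 \cdot 7\right) - 102803 = \left(83283 + 42\right) - 102803 = 83325 - 102803 = -19478$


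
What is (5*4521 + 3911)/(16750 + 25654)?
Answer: 6629/10601 ≈ 0.62532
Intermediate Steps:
(5*4521 + 3911)/(16750 + 25654) = (22605 + 3911)/42404 = 26516*(1/42404) = 6629/10601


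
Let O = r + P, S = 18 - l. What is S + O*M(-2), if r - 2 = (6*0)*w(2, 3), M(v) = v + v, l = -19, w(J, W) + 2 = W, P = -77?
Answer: 337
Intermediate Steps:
w(J, W) = -2 + W
M(v) = 2*v
r = 2 (r = 2 + (6*0)*(-2 + 3) = 2 + 0*1 = 2 + 0 = 2)
S = 37 (S = 18 - 1*(-19) = 18 + 19 = 37)
O = -75 (O = 2 - 77 = -75)
S + O*M(-2) = 37 - 150*(-2) = 37 - 75*(-4) = 37 + 300 = 337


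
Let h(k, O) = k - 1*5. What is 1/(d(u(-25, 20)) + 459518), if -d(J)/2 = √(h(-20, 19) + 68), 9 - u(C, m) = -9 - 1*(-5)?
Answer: 229759/105578396076 + √43/105578396076 ≈ 2.1763e-6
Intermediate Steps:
h(k, O) = -5 + k (h(k, O) = k - 5 = -5 + k)
u(C, m) = 13 (u(C, m) = 9 - (-9 - 1*(-5)) = 9 - (-9 + 5) = 9 - 1*(-4) = 9 + 4 = 13)
d(J) = -2*√43 (d(J) = -2*√((-5 - 20) + 68) = -2*√(-25 + 68) = -2*√43)
1/(d(u(-25, 20)) + 459518) = 1/(-2*√43 + 459518) = 1/(459518 - 2*√43)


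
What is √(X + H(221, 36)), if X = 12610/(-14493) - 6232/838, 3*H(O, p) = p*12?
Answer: √5003830853968290/6072567 ≈ 11.649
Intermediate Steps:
H(O, p) = 4*p (H(O, p) = (p*12)/3 = (12*p)/3 = 4*p)
X = -50443778/6072567 (X = 12610*(-1/14493) - 6232*1/838 = -12610/14493 - 3116/419 = -50443778/6072567 ≈ -8.3068)
√(X + H(221, 36)) = √(-50443778/6072567 + 4*36) = √(-50443778/6072567 + 144) = √(824005870/6072567) = √5003830853968290/6072567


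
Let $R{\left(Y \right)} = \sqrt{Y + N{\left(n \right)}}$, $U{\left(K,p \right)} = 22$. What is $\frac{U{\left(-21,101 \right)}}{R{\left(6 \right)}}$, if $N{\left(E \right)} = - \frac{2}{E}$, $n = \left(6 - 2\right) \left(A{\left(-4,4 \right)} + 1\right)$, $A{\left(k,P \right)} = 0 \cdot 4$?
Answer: $2 \sqrt{22} \approx 9.3808$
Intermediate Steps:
$A{\left(k,P \right)} = 0$
$n = 4$ ($n = \left(6 - 2\right) \left(0 + 1\right) = 4 \cdot 1 = 4$)
$R{\left(Y \right)} = \sqrt{- \frac{1}{2} + Y}$ ($R{\left(Y \right)} = \sqrt{Y - \frac{2}{4}} = \sqrt{Y - \frac{1}{2}} = \sqrt{- \frac{1}{2} + Y}$)
$\frac{U{\left(-21,101 \right)}}{R{\left(6 \right)}} = \frac{22}{\frac{1}{2} \sqrt{-2 + 4 \cdot 6}} = \frac{22}{\frac{1}{2} \sqrt{-2 + 24}} = \frac{22}{\frac{1}{2} \sqrt{22}} = 22 \frac{\sqrt{22}}{11} = 2 \sqrt{22}$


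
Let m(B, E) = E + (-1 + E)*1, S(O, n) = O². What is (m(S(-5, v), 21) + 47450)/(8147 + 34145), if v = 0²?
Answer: 47491/42292 ≈ 1.1229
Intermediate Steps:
v = 0
m(B, E) = -1 + 2*E (m(B, E) = E + (-1 + E) = -1 + 2*E)
(m(S(-5, v), 21) + 47450)/(8147 + 34145) = ((-1 + 2*21) + 47450)/(8147 + 34145) = ((-1 + 42) + 47450)/42292 = (41 + 47450)*(1/42292) = 47491*(1/42292) = 47491/42292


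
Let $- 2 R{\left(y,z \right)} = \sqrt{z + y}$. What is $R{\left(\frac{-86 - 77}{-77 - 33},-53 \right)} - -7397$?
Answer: $7397 - \frac{i \sqrt{623370}}{220} \approx 7397.0 - 3.5888 i$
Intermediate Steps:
$R{\left(y,z \right)} = - \frac{\sqrt{y + z}}{2}$ ($R{\left(y,z \right)} = - \frac{\sqrt{z + y}}{2} = - \frac{\sqrt{y + z}}{2}$)
$R{\left(\frac{-86 - 77}{-77 - 33},-53 \right)} - -7397 = - \frac{\sqrt{\frac{-86 - 77}{-77 - 33} - 53}}{2} - -7397 = - \frac{\sqrt{- \frac{163}{-110} - 53}}{2} + 7397 = - \frac{\sqrt{\left(-163\right) \left(- \frac{1}{110}\right) - 53}}{2} + 7397 = - \frac{\sqrt{\frac{163}{110} - 53}}{2} + 7397 = - \frac{\sqrt{- \frac{5667}{110}}}{2} + 7397 = - \frac{\frac{1}{110} i \sqrt{623370}}{2} + 7397 = - \frac{i \sqrt{623370}}{220} + 7397 = 7397 - \frac{i \sqrt{623370}}{220}$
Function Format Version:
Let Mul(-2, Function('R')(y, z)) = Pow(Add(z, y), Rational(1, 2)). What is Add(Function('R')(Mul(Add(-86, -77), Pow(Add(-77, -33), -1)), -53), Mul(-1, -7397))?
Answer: Add(7397, Mul(Rational(-1, 220), I, Pow(623370, Rational(1, 2)))) ≈ Add(7397.0, Mul(-3.5888, I))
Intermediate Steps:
Function('R')(y, z) = Mul(Rational(-1, 2), Pow(Add(y, z), Rational(1, 2))) (Function('R')(y, z) = Mul(Rational(-1, 2), Pow(Add(z, y), Rational(1, 2))) = Mul(Rational(-1, 2), Pow(Add(y, z), Rational(1, 2))))
Add(Function('R')(Mul(Add(-86, -77), Pow(Add(-77, -33), -1)), -53), Mul(-1, -7397)) = Add(Mul(Rational(-1, 2), Pow(Add(Mul(Add(-86, -77), Pow(Add(-77, -33), -1)), -53), Rational(1, 2))), Mul(-1, -7397)) = Add(Mul(Rational(-1, 2), Pow(Add(Mul(-163, Pow(-110, -1)), -53), Rational(1, 2))), 7397) = Add(Mul(Rational(-1, 2), Pow(Add(Mul(-163, Rational(-1, 110)), -53), Rational(1, 2))), 7397) = Add(Mul(Rational(-1, 2), Pow(Add(Rational(163, 110), -53), Rational(1, 2))), 7397) = Add(Mul(Rational(-1, 2), Pow(Rational(-5667, 110), Rational(1, 2))), 7397) = Add(Mul(Rational(-1, 2), Mul(Rational(1, 110), I, Pow(623370, Rational(1, 2)))), 7397) = Add(Mul(Rational(-1, 220), I, Pow(623370, Rational(1, 2))), 7397) = Add(7397, Mul(Rational(-1, 220), I, Pow(623370, Rational(1, 2))))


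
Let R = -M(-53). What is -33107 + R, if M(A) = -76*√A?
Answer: -33107 + 76*I*√53 ≈ -33107.0 + 553.29*I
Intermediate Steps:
R = 76*I*√53 (R = -(-76)*√(-53) = -(-76)*I*√53 = 76*I*√53 ≈ 553.29*I)
-33107 + R = -33107 + 76*I*√53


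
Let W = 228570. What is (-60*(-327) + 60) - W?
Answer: -208890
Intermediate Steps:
(-60*(-327) + 60) - W = (-60*(-327) + 60) - 1*228570 = (19620 + 60) - 228570 = 19680 - 228570 = -208890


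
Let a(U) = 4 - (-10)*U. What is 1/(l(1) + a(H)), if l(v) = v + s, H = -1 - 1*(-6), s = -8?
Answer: 1/47 ≈ 0.021277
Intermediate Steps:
H = 5 (H = -1 + 6 = 5)
l(v) = -8 + v (l(v) = v - 8 = -8 + v)
a(U) = 4 + 10*U
1/(l(1) + a(H)) = 1/((-8 + 1) + (4 + 10*5)) = 1/(-7 + (4 + 50)) = 1/(-7 + 54) = 1/47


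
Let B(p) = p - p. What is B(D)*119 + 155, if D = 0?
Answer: 155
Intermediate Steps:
B(p) = 0
B(D)*119 + 155 = 0*119 + 155 = 0 + 155 = 155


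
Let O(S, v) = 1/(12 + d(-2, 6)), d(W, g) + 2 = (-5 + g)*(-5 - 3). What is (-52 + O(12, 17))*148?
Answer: -7622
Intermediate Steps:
d(W, g) = 38 - 8*g (d(W, g) = -2 + (-5 + g)*(-5 - 3) = -2 + (-5 + g)*(-8) = -2 + (40 - 8*g) = 38 - 8*g)
O(S, v) = 1/2 (O(S, v) = 1/(12 + (38 - 8*6)) = 1/(12 + (38 - 48)) = 1/(12 - 10) = 1/2)
(-52 + O(12, 17))*148 = (-52 + 1/2)*148 = -103/2*148 = -7622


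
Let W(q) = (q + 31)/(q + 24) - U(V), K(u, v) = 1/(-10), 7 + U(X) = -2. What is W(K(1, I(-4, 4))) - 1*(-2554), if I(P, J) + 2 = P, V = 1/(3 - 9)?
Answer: 612866/239 ≈ 2564.3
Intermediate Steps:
V = -⅙ (V = 1/(-6) = -⅙ ≈ -0.16667)
I(P, J) = -2 + P
U(X) = -9 (U(X) = -7 - 2 = -9)
K(u, v) = -⅒
W(q) = 9 + (31 + q)/(24 + q) (W(q) = (q + 31)/(q + 24) - 1*(-9) = (31 + q)/(24 + q) + 9 = 9 + (31 + q)/(24 + q))
W(K(1, I(-4, 4))) - 1*(-2554) = (247 + 10*(-⅒))/(24 - ⅒) - 1*(-2554) = (247 - 1)/(239/10) + 2554 = (10/239)*246 + 2554 = 2460/239 + 2554 = 612866/239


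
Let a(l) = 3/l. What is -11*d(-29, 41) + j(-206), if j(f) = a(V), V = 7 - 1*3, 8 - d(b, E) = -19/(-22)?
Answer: -311/4 ≈ -77.750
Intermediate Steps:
d(b, E) = 157/22 (d(b, E) = 8 - (-19)/(-22) = 8 - (-19)*(-1)/22 = 8 - 1*19/22 = 8 - 19/22 = 157/22)
V = 4 (V = 7 - 3 = 4)
j(f) = ¾ (j(f) = 3/4 = 3*(¼) = ¾)
-11*d(-29, 41) + j(-206) = -11*157/22 + ¾ = -157/2 + ¾ = -311/4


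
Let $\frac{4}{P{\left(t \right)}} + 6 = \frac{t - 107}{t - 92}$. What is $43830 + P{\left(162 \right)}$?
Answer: $\frac{3199534}{73} \approx 43829.0$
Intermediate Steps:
$P{\left(t \right)} = \frac{4}{-6 + \frac{-107 + t}{-92 + t}}$ ($P{\left(t \right)} = \frac{4}{-6 + \frac{t - 107}{t - 92}} = \frac{4}{-6 + \frac{-107 + t}{-92 + t}}$)
$43830 + P{\left(162 \right)} = 43830 + \frac{4 \left(92 - 162\right)}{5 \left(-89 + 162\right)} = 43830 + \frac{4 \left(92 - 162\right)}{5 \cdot 73} = 43830 + \frac{4}{5} \cdot \frac{1}{73} \left(-70\right) = 43830 - \frac{56}{73} = \frac{3199534}{73}$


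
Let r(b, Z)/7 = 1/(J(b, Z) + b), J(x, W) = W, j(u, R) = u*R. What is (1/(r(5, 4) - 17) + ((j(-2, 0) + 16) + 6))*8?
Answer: 12812/73 ≈ 175.51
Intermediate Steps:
j(u, R) = R*u
r(b, Z) = 7/(Z + b)
(1/(r(5, 4) - 17) + ((j(-2, 0) + 16) + 6))*8 = (1/(7/(4 + 5) - 17) + ((0*(-2) + 16) + 6))*8 = (1/(7/9 - 17) + ((0 + 16) + 6))*8 = (1/(7*(⅑) - 17) + (16 + 6))*8 = (1/(7/9 - 17) + 22)*8 = (1/(-146/9) + 22)*8 = (-9/146 + 22)*8 = (3203/146)*8 = 12812/73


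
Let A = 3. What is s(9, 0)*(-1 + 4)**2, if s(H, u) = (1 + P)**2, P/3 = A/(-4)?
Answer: 225/16 ≈ 14.063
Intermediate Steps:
P = -9/4 (P = 3*(3/(-4)) = 3*(3*(-1/4)) = 3*(-3/4) = -9/4 ≈ -2.2500)
s(H, u) = 25/16 (s(H, u) = (1 - 9/4)**2 = (-5/4)**2 = 25/16)
s(9, 0)*(-1 + 4)**2 = 25*(-1 + 4)**2/16 = (25/16)*3**2 = (25/16)*9 = 225/16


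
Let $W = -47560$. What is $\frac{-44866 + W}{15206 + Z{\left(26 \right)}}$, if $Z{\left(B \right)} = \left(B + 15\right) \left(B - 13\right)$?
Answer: $- \frac{92426}{15739} \approx -5.8724$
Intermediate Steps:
$Z{\left(B \right)} = \left(-13 + B\right) \left(15 + B\right)$ ($Z{\left(B \right)} = \left(15 + B\right) \left(-13 + B\right) = \left(-13 + B\right) \left(15 + B\right)$)
$\frac{-44866 + W}{15206 + Z{\left(26 \right)}} = \frac{-44866 - 47560}{15206 + \left(-195 + 26^{2} + 2 \cdot 26\right)} = - \frac{92426}{15206 + \left(-195 + 676 + 52\right)} = - \frac{92426}{15206 + 533} = - \frac{92426}{15739}$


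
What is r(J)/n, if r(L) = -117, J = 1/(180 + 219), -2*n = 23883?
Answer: 78/7961 ≈ 0.0097978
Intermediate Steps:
n = -23883/2 (n = -½*23883 = -23883/2 ≈ -11942.)
J = 1/399 ≈ 0.0025063
r(J)/n = -117/(-23883/2) = -117*(-2/23883) = 78/7961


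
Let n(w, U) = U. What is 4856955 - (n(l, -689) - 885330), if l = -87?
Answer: 5742974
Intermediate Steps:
4856955 - (n(l, -689) - 885330) = 4856955 - (-689 - 885330) = 4856955 - 1*(-886019) = 4856955 + 886019 = 5742974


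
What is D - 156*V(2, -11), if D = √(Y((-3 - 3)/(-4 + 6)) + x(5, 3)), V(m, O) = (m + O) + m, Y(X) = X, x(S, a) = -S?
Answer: 1092 + 2*I*√2 ≈ 1092.0 + 2.8284*I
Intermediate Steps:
V(m, O) = O + 2*m (V(m, O) = (O + m) + m = O + 2*m)
D = 2*I*√2 (D = √((-3 - 3)/(-4 + 6) - 1*5) = √(-6/2 - 5) = √(-6*½ - 5) = √(-3 - 5) = √(-8) = 2*I*√2 ≈ 2.8284*I)
D - 156*V(2, -11) = 2*I*√2 - 156*(-11 + 2*2) = 2*I*√2 - 156*(-11 + 4) = 2*I*√2 - 156*(-7) = 2*I*√2 + 1092 = 1092 + 2*I*√2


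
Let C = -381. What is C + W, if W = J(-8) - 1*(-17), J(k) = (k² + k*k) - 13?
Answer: -249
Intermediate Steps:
J(k) = -13 + 2*k² (J(k) = (k² + k²) - 13 = 2*k² - 13 = -13 + 2*k²)
W = 132 (W = (-13 + 2*(-8)²) - 1*(-17) = (-13 + 2*64) + 17 = (-13 + 128) + 17 = 115 + 17 = 132)
C + W = -381 + 132 = -249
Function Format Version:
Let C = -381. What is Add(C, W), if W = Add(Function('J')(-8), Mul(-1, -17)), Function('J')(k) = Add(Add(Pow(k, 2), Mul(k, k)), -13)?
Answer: -249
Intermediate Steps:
Function('J')(k) = Add(-13, Mul(2, Pow(k, 2))) (Function('J')(k) = Add(Add(Pow(k, 2), Pow(k, 2)), -13) = Add(Mul(2, Pow(k, 2)), -13) = Add(-13, Mul(2, Pow(k, 2))))
W = 132 (W = Add(Add(-13, Mul(2, Pow(-8, 2))), Mul(-1, -17)) = Add(Add(-13, Mul(2, 64)), 17) = Add(Add(-13, 128), 17) = Add(115, 17) = 132)
Add(C, W) = Add(-381, 132) = -249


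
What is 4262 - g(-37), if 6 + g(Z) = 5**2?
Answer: 4243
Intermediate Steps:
g(Z) = 19 (g(Z) = -6 + 5**2 = -6 + 25 = 19)
4262 - g(-37) = 4262 - 1*19 = 4262 - 19 = 4243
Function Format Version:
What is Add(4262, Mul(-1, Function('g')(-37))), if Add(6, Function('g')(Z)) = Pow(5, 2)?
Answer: 4243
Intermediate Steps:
Function('g')(Z) = 19 (Function('g')(Z) = Add(-6, Pow(5, 2)) = Add(-6, 25) = 19)
Add(4262, Mul(-1, Function('g')(-37))) = Add(4262, Mul(-1, 19)) = Add(4262, -19) = 4243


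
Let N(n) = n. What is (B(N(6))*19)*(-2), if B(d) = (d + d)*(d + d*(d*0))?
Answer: -2736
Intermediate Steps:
B(d) = 2*d² (B(d) = (2*d)*(d + d*0) = (2*d)*(d + 0) = (2*d)*d = 2*d²)
(B(N(6))*19)*(-2) = ((2*6²)*19)*(-2) = ((2*36)*19)*(-2) = (72*19)*(-2) = 1368*(-2) = -2736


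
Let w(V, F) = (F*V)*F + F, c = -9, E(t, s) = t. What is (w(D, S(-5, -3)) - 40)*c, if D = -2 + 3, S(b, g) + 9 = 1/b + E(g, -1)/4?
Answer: -176589/400 ≈ -441.47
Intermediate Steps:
S(b, g) = -9 + 1/b + g/4 (S(b, g) = -9 + (1/b + g/4) = -9 + 1/b + g/4)
D = 1
w(V, F) = F + V*F² (w(V, F) = V*F² + F = F + V*F²)
(w(D, S(-5, -3)) - 40)*c = ((-9 + 1/(-5) + (¼)*(-3))*(1 + (-9 + 1/(-5) + (¼)*(-3))*1) - 40)*(-9) = ((-9 - ⅕ - ¾)*(1 + (-9 - ⅕ - ¾)*1) - 40)*(-9) = (-199*(1 - 199/20*1)/20 - 40)*(-9) = (-199*(1 - 199/20)/20 - 40)*(-9) = (-199/20*(-179/20) - 40)*(-9) = (35621/400 - 40)*(-9) = (19621/400)*(-9) = -176589/400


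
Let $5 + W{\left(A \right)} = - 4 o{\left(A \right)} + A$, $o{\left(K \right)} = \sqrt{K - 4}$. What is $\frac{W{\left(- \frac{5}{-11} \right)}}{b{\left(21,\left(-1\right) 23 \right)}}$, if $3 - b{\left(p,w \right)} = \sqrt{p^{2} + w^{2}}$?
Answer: $\frac{150}{10571} + \frac{50 \sqrt{970}}{10571} + \frac{4 i \sqrt{416130}}{10571} + \frac{12 i \sqrt{429}}{10571} \approx 0.1615 + 0.26761 i$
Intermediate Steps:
$o{\left(K \right)} = \sqrt{-4 + K}$
$W{\left(A \right)} = -5 + A - 4 \sqrt{-4 + A}$ ($W{\left(A \right)} = -5 + \left(- 4 \sqrt{-4 + A} + A\right) = -5 + \left(A - 4 \sqrt{-4 + A}\right) = -5 + A - 4 \sqrt{-4 + A}$)
$b{\left(p,w \right)} = 3 - \sqrt{p^{2} + w^{2}}$
$\frac{W{\left(- \frac{5}{-11} \right)}}{b{\left(21,\left(-1\right) 23 \right)}} = \frac{-5 - \frac{5}{-11} - 4 \sqrt{-4 - \frac{5}{-11}}}{3 - \sqrt{21^{2} + \left(\left(-1\right) 23\right)^{2}}} = \frac{-5 - - \frac{5}{11} - 4 \sqrt{-4 - - \frac{5}{11}}}{3 - \sqrt{441 + \left(-23\right)^{2}}} = \frac{-5 + \frac{5}{11} - 4 \sqrt{-4 + \frac{5}{11}}}{3 - \sqrt{441 + 529}} = \frac{-5 + \frac{5}{11} - 4 \sqrt{- \frac{39}{11}}}{3 - \sqrt{970}} = \frac{-5 + \frac{5}{11} - 4 \frac{i \sqrt{429}}{11}}{3 - \sqrt{970}} = \frac{-5 + \frac{5}{11} - \frac{4 i \sqrt{429}}{11}}{3 - \sqrt{970}} = \frac{- \frac{50}{11} - \frac{4 i \sqrt{429}}{11}}{3 - \sqrt{970}}$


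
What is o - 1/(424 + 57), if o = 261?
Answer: 125540/481 ≈ 261.00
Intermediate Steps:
o - 1/(424 + 57) = 261 - 1/(424 + 57) = 261 - 1/481 = 125540/481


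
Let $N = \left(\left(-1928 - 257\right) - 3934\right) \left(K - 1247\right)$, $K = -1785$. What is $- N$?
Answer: $-18552808$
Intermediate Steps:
$N = 18552808$ ($N = \left(\left(-1928 - 257\right) - 3934\right) \left(-1785 - 1247\right) = \left(-2185 - 3934\right) \left(-3032\right) = \left(-6119\right) \left(-3032\right) = 18552808$)
$- N = \left(-1\right) 18552808 = -18552808$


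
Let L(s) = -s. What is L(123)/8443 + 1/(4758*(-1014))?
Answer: -593435719/40734199116 ≈ -0.014568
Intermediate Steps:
L(123)/8443 + 1/(4758*(-1014)) = -1*123/8443 + 1/(4758*(-1014)) = -123*1/8443 + (1/4758)*(-1/1014) = -123/8443 - 1/4824612 = -593435719/40734199116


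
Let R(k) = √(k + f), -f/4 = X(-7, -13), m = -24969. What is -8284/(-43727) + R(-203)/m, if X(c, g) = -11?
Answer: 8284/43727 - I*√159/24969 ≈ 0.18945 - 0.00050501*I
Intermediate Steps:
f = 44 (f = -4*(-11) = 44)
R(k) = √(44 + k) (R(k) = √(k + 44) = √(44 + k))
-8284/(-43727) + R(-203)/m = -8284/(-43727) + √(44 - 203)/(-24969) = -8284*(-1/43727) + √(-159)*(-1/24969) = 8284/43727 + (I*√159)*(-1/24969) = 8284/43727 - I*√159/24969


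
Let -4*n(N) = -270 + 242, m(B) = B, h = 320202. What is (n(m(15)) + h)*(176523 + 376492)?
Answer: 177080380135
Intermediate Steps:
n(N) = 7 (n(N) = -(-270 + 242)/4 = -1/4*(-28) = 7)
(n(m(15)) + h)*(176523 + 376492) = (7 + 320202)*(176523 + 376492) = 320209*553015 = 177080380135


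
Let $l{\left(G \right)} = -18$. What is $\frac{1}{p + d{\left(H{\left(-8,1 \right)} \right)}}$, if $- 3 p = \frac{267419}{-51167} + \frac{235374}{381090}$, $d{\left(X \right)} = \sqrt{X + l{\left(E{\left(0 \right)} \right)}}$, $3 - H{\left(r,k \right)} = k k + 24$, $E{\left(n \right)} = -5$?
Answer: $\frac{73014326125176092565}{2013268806409289005382} - \frac{95055012439944480225 i \sqrt{10}}{2013268806409289005382} \approx 0.036267 - 0.1493 i$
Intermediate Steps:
$H{\left(r,k \right)} = -21 - k^{2}$ ($H{\left(r,k \right)} = 3 - \left(k k + 24\right) = 3 - \left(k^{2} + 24\right) = 3 - \left(24 + k^{2}\right) = -21 - k^{2}$)
$d{\left(X \right)} = \sqrt{-18 + X}$ ($d{\left(X \right)} = \sqrt{X - 18} = \sqrt{-18 + X}$)
$p = \frac{14977887542}{9749616015}$ ($p = - \frac{\frac{267419}{-51167} + \frac{235374}{381090}}{3} = - \frac{267419 \left(- \frac{1}{51167}\right) + 235374 \cdot \frac{1}{381090}}{3} = - \frac{- \frac{267419}{51167} + \frac{39229}{63515}}{3} = \left(- \frac{1}{3}\right) \left(- \frac{14977887542}{3249872005}\right) = \frac{14977887542}{9749616015} \approx 1.5363$)
$\frac{1}{p + d{\left(H{\left(-8,1 \right)} \right)}} = \frac{1}{\frac{14977887542}{9749616015} + \sqrt{-18 - 22}} = \frac{1}{\frac{14977887542}{9749616015} + \sqrt{-40}} = \frac{1}{\frac{14977887542}{9749616015} + 2 i \sqrt{10}}$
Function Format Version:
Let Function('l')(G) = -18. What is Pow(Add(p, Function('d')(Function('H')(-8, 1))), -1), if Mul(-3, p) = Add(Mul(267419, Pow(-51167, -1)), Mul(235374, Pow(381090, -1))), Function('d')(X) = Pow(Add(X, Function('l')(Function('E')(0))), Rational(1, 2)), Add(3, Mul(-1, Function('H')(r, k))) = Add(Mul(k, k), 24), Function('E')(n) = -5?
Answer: Add(Rational(73014326125176092565, 2013268806409289005382), Mul(Rational(-95055012439944480225, 2013268806409289005382), I, Pow(10, Rational(1, 2)))) ≈ Add(0.036267, Mul(-0.14930, I))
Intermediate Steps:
Function('H')(r, k) = Add(-21, Mul(-1, Pow(k, 2))) (Function('H')(r, k) = Add(3, Mul(-1, Add(Mul(k, k), 24))) = Add(3, Mul(-1, Add(Pow(k, 2), 24))) = Add(3, Mul(-1, Add(24, Pow(k, 2)))) = Add(3, Add(-24, Mul(-1, Pow(k, 2)))) = Add(-21, Mul(-1, Pow(k, 2))))
Function('d')(X) = Pow(Add(-18, X), Rational(1, 2)) (Function('d')(X) = Pow(Add(X, -18), Rational(1, 2)) = Pow(Add(-18, X), Rational(1, 2)))
p = Rational(14977887542, 9749616015) (p = Mul(Rational(-1, 3), Add(Mul(267419, Pow(-51167, -1)), Mul(235374, Pow(381090, -1)))) = Mul(Rational(-1, 3), Add(Mul(267419, Rational(-1, 51167)), Mul(235374, Rational(1, 381090)))) = Mul(Rational(-1, 3), Add(Rational(-267419, 51167), Rational(39229, 63515))) = Mul(Rational(-1, 3), Rational(-14977887542, 3249872005)) = Rational(14977887542, 9749616015) ≈ 1.5363)
Pow(Add(p, Function('d')(Function('H')(-8, 1))), -1) = Pow(Add(Rational(14977887542, 9749616015), Pow(Add(-18, Add(-21, Mul(-1, Pow(1, 2)))), Rational(1, 2))), -1) = Pow(Add(Rational(14977887542, 9749616015), Pow(Add(-18, Add(-21, Mul(-1, 1))), Rational(1, 2))), -1) = Pow(Add(Rational(14977887542, 9749616015), Pow(Add(-18, Add(-21, -1)), Rational(1, 2))), -1) = Pow(Add(Rational(14977887542, 9749616015), Pow(Add(-18, -22), Rational(1, 2))), -1) = Pow(Add(Rational(14977887542, 9749616015), Pow(-40, Rational(1, 2))), -1) = Pow(Add(Rational(14977887542, 9749616015), Mul(2, I, Pow(10, Rational(1, 2)))), -1)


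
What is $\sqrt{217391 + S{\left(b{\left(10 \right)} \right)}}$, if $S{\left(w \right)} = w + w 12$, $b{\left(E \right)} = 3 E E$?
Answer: $\sqrt{221291} \approx 470.42$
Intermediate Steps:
$b{\left(E \right)} = 3 E^{2}$
$S{\left(w \right)} = 13 w$ ($S{\left(w \right)} = w + 12 w = 13 w$)
$\sqrt{217391 + S{\left(b{\left(10 \right)} \right)}} = \sqrt{217391 + 13 \cdot 3 \cdot 10^{2}} = \sqrt{217391 + 13 \cdot 3 \cdot 100} = \sqrt{217391 + 13 \cdot 300} = \sqrt{217391 + 3900} = \sqrt{221291}$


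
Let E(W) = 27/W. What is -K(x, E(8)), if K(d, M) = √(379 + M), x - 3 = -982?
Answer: -√6118/4 ≈ -19.554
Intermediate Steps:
x = -979 (x = 3 - 982 = -979)
-K(x, E(8)) = -√(379 + 27/8) = -√(3059/8) = -√6118/4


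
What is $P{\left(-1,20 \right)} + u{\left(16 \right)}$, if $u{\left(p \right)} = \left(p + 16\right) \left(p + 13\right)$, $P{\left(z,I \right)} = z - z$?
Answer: $928$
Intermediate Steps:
$P{\left(z,I \right)} = 0$
$u{\left(p \right)} = \left(13 + p\right) \left(16 + p\right)$ ($u{\left(p \right)} = \left(16 + p\right) \left(13 + p\right) = \left(13 + p\right) \left(16 + p\right)$)
$P{\left(-1,20 \right)} + u{\left(16 \right)} = 0 + \left(208 + 16^{2} + 29 \cdot 16\right) = 0 + \left(208 + 256 + 464\right) = 0 + 928 = 928$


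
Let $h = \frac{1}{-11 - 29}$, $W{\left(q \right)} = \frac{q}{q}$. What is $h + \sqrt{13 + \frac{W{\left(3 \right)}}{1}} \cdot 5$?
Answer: $- \frac{1}{40} + 5 \sqrt{14} \approx 18.683$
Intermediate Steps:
$W{\left(q \right)} = 1$
$h = - \frac{1}{40}$ ($h = \frac{1}{-40} = - \frac{1}{40} \approx -0.025$)
$h + \sqrt{13 + \frac{W{\left(3 \right)}}{1}} \cdot 5 = - \frac{1}{40} + \sqrt{13 + 1 \cdot 1^{-1}} \cdot 5 = - \frac{1}{40} + \sqrt{13 + 1 \cdot 1} \cdot 5 = - \frac{1}{40} + \sqrt{13 + 1} \cdot 5 = - \frac{1}{40} + \sqrt{14} \cdot 5 = - \frac{1}{40} + 5 \sqrt{14}$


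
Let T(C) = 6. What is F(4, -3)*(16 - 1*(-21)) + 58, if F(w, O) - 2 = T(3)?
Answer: 354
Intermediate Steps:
F(w, O) = 8 (F(w, O) = 2 + 6 = 8)
F(4, -3)*(16 - 1*(-21)) + 58 = 8*(16 - 1*(-21)) + 58 = 8*(16 + 21) + 58 = 8*37 + 58 = 296 + 58 = 354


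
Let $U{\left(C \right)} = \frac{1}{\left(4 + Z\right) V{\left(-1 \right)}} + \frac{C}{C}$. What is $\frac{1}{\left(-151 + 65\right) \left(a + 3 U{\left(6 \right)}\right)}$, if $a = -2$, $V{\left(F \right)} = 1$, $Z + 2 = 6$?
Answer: $- \frac{4}{473} \approx -0.0084567$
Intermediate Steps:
$Z = 4$ ($Z = -2 + 6 = 4$)
$U{\left(C \right)} = \frac{9}{8}$ ($U{\left(C \right)} = \frac{1}{\left(4 + 4\right) 1} + \frac{C}{C} = \frac{1}{8} \cdot 1 + 1 = \frac{1}{8} + 1 = \frac{9}{8}$)
$\frac{1}{\left(-151 + 65\right) \left(a + 3 U{\left(6 \right)}\right)} = \frac{1}{\left(-151 + 65\right) \left(-2 + 3 \cdot \frac{9}{8}\right)} = \frac{1}{\left(-86\right) \left(-2 + \frac{27}{8}\right)} = \frac{1}{\left(-86\right) \frac{11}{8}} = \frac{1}{- \frac{473}{4}} = - \frac{4}{473}$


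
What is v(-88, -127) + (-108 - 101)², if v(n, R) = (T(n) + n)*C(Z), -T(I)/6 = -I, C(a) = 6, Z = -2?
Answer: 39985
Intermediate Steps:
T(I) = 6*I (T(I) = -(-6)*I = 6*I)
v(n, R) = 42*n (v(n, R) = (6*n + n)*6 = (7*n)*6 = 42*n)
v(-88, -127) + (-108 - 101)² = 42*(-88) + (-108 - 101)² = -3696 + (-209)² = -3696 + 43681 = 39985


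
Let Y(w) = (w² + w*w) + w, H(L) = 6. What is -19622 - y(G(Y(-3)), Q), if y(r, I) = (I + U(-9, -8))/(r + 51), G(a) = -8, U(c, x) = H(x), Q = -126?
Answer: -843626/43 ≈ -19619.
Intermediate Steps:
U(c, x) = 6
Y(w) = w + 2*w² (Y(w) = (w² + w²) + w = 2*w² + w = w + 2*w²)
y(r, I) = (6 + I)/(51 + r) (y(r, I) = (I + 6)/(r + 51) = (6 + I)/(51 + r))
-19622 - y(G(Y(-3)), Q) = -19622 - (6 - 126)/(51 - 8) = -19622 - (-120)/43 = -19622 - 1*(-120/43) = -19622 + 120/43 = -843626/43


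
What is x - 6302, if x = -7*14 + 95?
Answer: -6305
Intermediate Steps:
x = -3 (x = -98 + 95 = -3)
x - 6302 = -3 - 6302 = -6305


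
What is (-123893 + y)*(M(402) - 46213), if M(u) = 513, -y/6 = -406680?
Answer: -105849745900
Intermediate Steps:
y = 2440080 (y = -6*(-406680) = 2440080)
(-123893 + y)*(M(402) - 46213) = (-123893 + 2440080)*(513 - 46213) = 2316187*(-45700) = -105849745900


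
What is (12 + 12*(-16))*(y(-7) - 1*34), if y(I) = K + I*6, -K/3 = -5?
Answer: 10980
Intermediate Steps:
K = 15 (K = -3*(-5) = 15)
y(I) = 15 + 6*I (y(I) = 15 + I*6 = 15 + 6*I)
(12 + 12*(-16))*(y(-7) - 1*34) = (12 + 12*(-16))*((15 + 6*(-7)) - 1*34) = (12 - 192)*((15 - 42) - 34) = -180*(-27 - 34) = -180*(-61) = 10980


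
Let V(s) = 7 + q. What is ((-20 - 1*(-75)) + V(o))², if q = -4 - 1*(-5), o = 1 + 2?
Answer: 3969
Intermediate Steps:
o = 3
q = 1 (q = -4 + 5 = 1)
V(s) = 8 (V(s) = 7 + 1 = 8)
((-20 - 1*(-75)) + V(o))² = ((-20 - 1*(-75)) + 8)² = ((-20 + 75) + 8)² = (55 + 8)² = 63² = 3969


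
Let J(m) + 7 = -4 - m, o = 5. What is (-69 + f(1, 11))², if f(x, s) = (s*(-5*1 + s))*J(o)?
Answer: 1265625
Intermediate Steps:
J(m) = -11 - m (J(m) = -7 + (-4 - m) = -11 - m)
f(x, s) = -16*s*(-5 + s) (f(x, s) = (s*(-5*1 + s))*(-11 - 1*5) = (s*(-5 + s))*(-11 - 5) = (s*(-5 + s))*(-16) = -16*s*(-5 + s))
(-69 + f(1, 11))² = (-69 + 16*11*(5 - 1*11))² = (-69 + 16*11*(5 - 11))² = (-69 + 16*11*(-6))² = (-69 - 1056)² = (-1125)² = 1265625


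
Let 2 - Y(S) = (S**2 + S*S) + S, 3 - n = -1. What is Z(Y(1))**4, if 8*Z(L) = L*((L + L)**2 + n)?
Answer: 1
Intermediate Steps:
n = 4 (n = 3 - 1*(-1) = 3 + 1 = 4)
Y(S) = 2 - S - 2*S**2 (Y(S) = 2 - ((S**2 + S*S) + S) = 2 - ((S**2 + S**2) + S) = 2 - (2*S**2 + S) = 2 - (S + 2*S**2) = 2 + (-S - 2*S**2) = 2 - S - 2*S**2)
Z(L) = L*(4 + 4*L**2)/8 (Z(L) = (L*((L + L)**2 + 4))/8 = (L*((2*L)**2 + 4))/8 = (L*(4*L**2 + 4))/8 = (L*(4 + 4*L**2))/8 = L*(4 + 4*L**2)/8)
Z(Y(1))**4 = ((2 - 1*1 - 2*1**2)*(1 + (2 - 1*1 - 2*1**2)**2)/2)**4 = ((2 - 1 - 2*1)*(1 + (2 - 1 - 2*1)**2)/2)**4 = ((2 - 1 - 2)*(1 + (2 - 1 - 2)**2)/2)**4 = ((1/2)*(-1)*(1 + (-1)**2))**4 = ((1/2)*(-1)*(1 + 1))**4 = ((1/2)*(-1)*2)**4 = (-1)**4 = 1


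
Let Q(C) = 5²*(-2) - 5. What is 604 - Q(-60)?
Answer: 659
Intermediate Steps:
Q(C) = -55 (Q(C) = 25*(-2) - 5 = -50 - 5 = -55)
604 - Q(-60) = 604 - 1*(-55) = 604 + 55 = 659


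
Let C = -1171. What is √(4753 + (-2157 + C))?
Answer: 5*√57 ≈ 37.749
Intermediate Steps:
√(4753 + (-2157 + C)) = √(4753 + (-2157 - 1171)) = √(4753 - 3328) = √1425 = 5*√57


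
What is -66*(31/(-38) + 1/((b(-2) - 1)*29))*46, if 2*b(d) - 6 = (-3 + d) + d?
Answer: 1403138/551 ≈ 2546.5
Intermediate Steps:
b(d) = 3/2 + d (b(d) = 3 + ((-3 + d) + d)/2 = 3 + (-3 + 2*d)/2 = 3 + (-3/2 + d) = 3/2 + d)
-66*(31/(-38) + 1/((b(-2) - 1)*29))*46 = -66*(31/(-38) + 1/(((3/2 - 2) - 1)*29))*46 = -66*(31*(-1/38) + (1/29)/(-1/2 - 1))*46 = -66*(-31/38 + (1/29)/(-3/2))*46 = -66*(-31/38 - 2/3*1/29)*46 = -66*(-31/38 - 2/87)*46 = -66*(-2773/3306)*46 = (30503/551)*46 = 1403138/551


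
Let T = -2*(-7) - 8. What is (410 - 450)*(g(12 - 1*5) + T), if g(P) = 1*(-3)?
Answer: -120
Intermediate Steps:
g(P) = -3
T = 6 (T = 14 - 8 = 6)
(410 - 450)*(g(12 - 1*5) + T) = (410 - 450)*(-3 + 6) = -40*3 = -120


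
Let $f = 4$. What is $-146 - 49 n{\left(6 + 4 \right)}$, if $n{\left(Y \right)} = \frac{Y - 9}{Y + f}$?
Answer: $- \frac{299}{2} \approx -149.5$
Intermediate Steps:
$n{\left(Y \right)} = \frac{-9 + Y}{4 + Y}$ ($n{\left(Y \right)} = \frac{Y - 9}{Y + 4} = \frac{-9 + Y}{4 + Y}$)
$-146 - 49 n{\left(6 + 4 \right)} = -146 - 49 \frac{-9 + \left(6 + 4\right)}{4 + \left(6 + 4\right)} = -146 - 49 \frac{-9 + 10}{4 + 10} = -146 - 49 \cdot \frac{1}{14} \cdot 1 = -146 - \frac{7}{2} = - \frac{299}{2}$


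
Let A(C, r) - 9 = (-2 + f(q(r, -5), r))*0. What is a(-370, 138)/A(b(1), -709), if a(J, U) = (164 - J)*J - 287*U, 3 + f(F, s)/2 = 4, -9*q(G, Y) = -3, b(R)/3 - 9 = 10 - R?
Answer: -26354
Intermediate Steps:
b(R) = 57 - 3*R (b(R) = 27 + 3*(10 - R) = 27 + (30 - 3*R) = 57 - 3*R)
q(G, Y) = ⅓ (q(G, Y) = -⅑*(-3) = ⅓)
f(F, s) = 2 (f(F, s) = -6 + 2*4 = -6 + 8 = 2)
a(J, U) = -287*U + J*(164 - J) (a(J, U) = J*(164 - J) - 287*U = -287*U + J*(164 - J))
A(C, r) = 9 (A(C, r) = 9 + (-2 + 2)*0 = 9 + 0*0 = 9 + 0 = 9)
a(-370, 138)/A(b(1), -709) = (-1*(-370)² - 287*138 + 164*(-370))/9 = (-1*136900 - 39606 - 60680)*(⅑) = (-136900 - 39606 - 60680)*(⅑) = -237186*⅑ = -26354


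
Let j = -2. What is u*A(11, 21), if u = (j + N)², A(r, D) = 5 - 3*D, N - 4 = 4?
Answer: -2088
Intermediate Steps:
N = 8 (N = 4 + 4 = 8)
u = 36 (u = (-2 + 8)² = 6² = 36)
u*A(11, 21) = 36*(5 - 3*21) = 36*(5 - 63) = 36*(-58) = -2088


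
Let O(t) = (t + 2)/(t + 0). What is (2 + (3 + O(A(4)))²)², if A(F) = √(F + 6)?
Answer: 9104/25 + 1472*√10/25 ≈ 550.35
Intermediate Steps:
A(F) = √(6 + F)
O(t) = (2 + t)/t
(2 + (3 + O(A(4)))²)² = (2 + (3 + (2 + √(6 + 4))/(√(6 + 4)))²)² = (2 + (3 + (2 + √10)/(√10))²)² = (2 + (3 + (√10/10)*(2 + √10))²)² = (2 + (3 + √10*(2 + √10)/10)²)²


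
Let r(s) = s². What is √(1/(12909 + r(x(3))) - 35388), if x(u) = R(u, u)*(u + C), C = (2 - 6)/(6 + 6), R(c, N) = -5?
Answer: 3*I*√54546134976871/117781 ≈ 188.12*I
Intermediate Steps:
C = -⅓ (C = -4/12 = -4*1/12 = -⅓ ≈ -0.33333)
x(u) = 5/3 - 5*u (x(u) = -5*(u - ⅓) = -5*(-⅓ + u) = 5/3 - 5*u)
√(1/(12909 + r(x(3))) - 35388) = √(1/(12909 + (5/3 - 5*3)²) - 35388) = √(1/(12909 + (5/3 - 15)²) - 35388) = √(1/(12909 + (-40/3)²) - 35388) = √(1/(12909 + 1600/9) - 35388) = √(1/(117781/9) - 35388) = √(9/117781 - 35388) = √(-4168034019/117781) = 3*I*√54546134976871/117781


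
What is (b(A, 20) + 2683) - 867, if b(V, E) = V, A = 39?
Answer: 1855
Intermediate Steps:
(b(A, 20) + 2683) - 867 = (39 + 2683) - 867 = 2722 - 867 = 1855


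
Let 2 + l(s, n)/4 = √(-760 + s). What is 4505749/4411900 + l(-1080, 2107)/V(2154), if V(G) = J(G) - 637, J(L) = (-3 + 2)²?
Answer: 725237891/701492100 - 4*I*√115/159 ≈ 1.0338 - 0.26978*I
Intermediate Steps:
l(s, n) = -8 + 4*√(-760 + s)
J(L) = 1 (J(L) = (-1)² = 1)
V(G) = -636 (V(G) = 1 - 637 = -636)
4505749/4411900 + l(-1080, 2107)/V(2154) = 4505749/4411900 + (-8 + 4*√(-760 - 1080))/(-636) = 4505749*(1/4411900) + (-8 + 4*√(-1840))*(-1/636) = 4505749/4411900 + (-8 + 4*(4*I*√115))*(-1/636) = 4505749/4411900 + (-8 + 16*I*√115)*(-1/636) = 4505749/4411900 + (2/159 - 4*I*√115/159) = 725237891/701492100 - 4*I*√115/159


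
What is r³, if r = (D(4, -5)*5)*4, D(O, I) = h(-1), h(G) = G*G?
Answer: 8000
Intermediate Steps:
h(G) = G²
D(O, I) = 1 (D(O, I) = (-1)² = 1)
r = 20 (r = (1*5)*4 = 5*4 = 20)
r³ = 20³ = 8000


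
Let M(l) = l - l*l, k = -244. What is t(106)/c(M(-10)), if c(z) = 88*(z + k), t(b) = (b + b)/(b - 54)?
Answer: -53/404976 ≈ -0.00013087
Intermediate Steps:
t(b) = 2*b/(-54 + b) (t(b) = (2*b)/(-54 + b) = 2*b/(-54 + b))
M(l) = l - l²
c(z) = -21472 + 88*z (c(z) = 88*(z - 244) = 88*(-244 + z) = -21472 + 88*z)
t(106)/c(M(-10)) = (2*106/(-54 + 106))/(-21472 + 88*(-10*(1 - 1*(-10)))) = (2*106/52)/(-21472 + 88*(-10*(1 + 10))) = (2*106*(1/52))/(-21472 + 88*(-10*11)) = 53/(13*(-21472 + 88*(-110))) = 53/(13*(-21472 - 9680)) = (53/13)/(-31152) = (53/13)*(-1/31152) = -53/404976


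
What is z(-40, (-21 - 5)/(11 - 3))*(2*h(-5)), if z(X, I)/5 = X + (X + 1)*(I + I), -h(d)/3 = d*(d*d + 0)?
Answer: 800625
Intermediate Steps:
h(d) = -3*d**3 (h(d) = -3*d*(d*d + 0) = -3*d*(d**2 + 0) = -3*d*d**2 = -3*d**3)
z(X, I) = 5*X + 10*I*(1 + X) (z(X, I) = 5*(X + (X + 1)*(I + I)) = 5*(X + (1 + X)*(2*I)) = 5*(X + 2*I*(1 + X)) = 5*X + 10*I*(1 + X))
z(-40, (-21 - 5)/(11 - 3))*(2*h(-5)) = (5*(-40) + 10*((-21 - 5)/(11 - 3)) + 10*((-21 - 5)/(11 - 3))*(-40))*(2*(-3*(-5)**3)) = (-200 + 10*(-26/8) + 10*(-26/8)*(-40))*(2*(-3*(-125))) = (-200 + 10*(-26*1/8) + 10*(-26*1/8)*(-40))*(2*375) = (-200 + 10*(-13/4) + 10*(-13/4)*(-40))*750 = (-200 - 65/2 + 1300)*750 = (2135/2)*750 = 800625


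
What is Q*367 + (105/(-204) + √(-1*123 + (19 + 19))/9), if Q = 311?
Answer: 7761281/68 + I*√85/9 ≈ 1.1414e+5 + 1.0244*I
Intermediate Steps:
Q*367 + (105/(-204) + √(-1*123 + (19 + 19))/9) = 311*367 + (105/(-204) + √(-1*123 + (19 + 19))/9) = 114137 + (105*(-1/204) + √(-123 + 38)*(⅑)) = 114137 + (-35/68 + √(-85)*(⅑)) = 114137 + (-35/68 + (I*√85)*(⅑)) = 114137 + (-35/68 + I*√85/9) = 7761281/68 + I*√85/9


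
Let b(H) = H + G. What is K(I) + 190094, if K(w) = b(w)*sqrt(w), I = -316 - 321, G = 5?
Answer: 190094 - 4424*I*sqrt(13) ≈ 1.9009e+5 - 15951.0*I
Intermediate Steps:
b(H) = 5 + H (b(H) = H + 5 = 5 + H)
I = -637
K(w) = sqrt(w)*(5 + w) (K(w) = (5 + w)*sqrt(w) = sqrt(w)*(5 + w))
K(I) + 190094 = sqrt(-637)*(5 - 637) + 190094 = (7*I*sqrt(13))*(-632) + 190094 = -4424*I*sqrt(13) + 190094 = 190094 - 4424*I*sqrt(13)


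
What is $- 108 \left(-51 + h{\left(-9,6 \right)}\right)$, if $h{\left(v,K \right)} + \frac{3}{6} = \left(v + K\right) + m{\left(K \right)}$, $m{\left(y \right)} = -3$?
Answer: $6210$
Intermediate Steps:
$h{\left(v,K \right)} = - \frac{7}{2} + K + v$ ($h{\left(v,K \right)} = - \frac{1}{2} - \left(3 - K - v\right) = - \frac{1}{2} + \left(-3 + K + v\right) = - \frac{7}{2} + K + v$)
$- 108 \left(-51 + h{\left(-9,6 \right)}\right) = - 108 \left(-51 - \frac{13}{2}\right) = \left(-108\right) \left(- \frac{115}{2}\right) = 6210$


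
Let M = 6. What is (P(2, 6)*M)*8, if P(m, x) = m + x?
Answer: 384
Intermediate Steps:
(P(2, 6)*M)*8 = ((2 + 6)*6)*8 = (8*6)*8 = 48*8 = 384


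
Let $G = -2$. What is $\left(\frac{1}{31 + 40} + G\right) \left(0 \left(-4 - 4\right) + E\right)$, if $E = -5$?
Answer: $\frac{705}{71} \approx 9.9296$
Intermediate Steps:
$\left(\frac{1}{31 + 40} + G\right) \left(0 \left(-4 - 4\right) + E\right) = \left(\frac{1}{31 + 40} - 2\right) \left(0 \left(-4 - 4\right) - 5\right) = \left(\frac{1}{71} - 2\right) \left(0 \left(-8\right) - 5\right) = \left(\frac{1}{71} - 2\right) \left(0 - 5\right) = \left(- \frac{141}{71}\right) \left(-5\right) = \frac{705}{71}$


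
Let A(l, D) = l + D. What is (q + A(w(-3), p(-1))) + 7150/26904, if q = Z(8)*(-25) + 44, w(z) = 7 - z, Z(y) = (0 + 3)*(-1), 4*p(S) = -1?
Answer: 433880/3363 ≈ 129.02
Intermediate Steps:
p(S) = -¼ (p(S) = (¼)*(-1) = -¼)
Z(y) = -3 (Z(y) = 3*(-1) = -3)
q = 119 (q = -3*(-25) + 44 = 75 + 44 = 119)
A(l, D) = D + l
(q + A(w(-3), p(-1))) + 7150/26904 = (119 + (-¼ + (7 - 1*(-3)))) + 7150/26904 = (119 + (-¼ + (7 + 3))) + 7150*(1/26904) = (119 + (-¼ + 10)) + 3575/13452 = (119 + 39/4) + 3575/13452 = 515/4 + 3575/13452 = 433880/3363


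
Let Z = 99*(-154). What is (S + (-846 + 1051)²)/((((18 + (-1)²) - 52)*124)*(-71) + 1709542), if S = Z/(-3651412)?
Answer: 76725302273/3651547102244 ≈ 0.021012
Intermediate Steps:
Z = -15246
S = 7623/1825706 (S = -15246/(-3651412) = -15246*(-1/3651412) = 7623/1825706 ≈ 0.0041754)
(S + (-846 + 1051)²)/((((18 + (-1)²) - 52)*124)*(-71) + 1709542) = (7623/1825706 + (-846 + 1051)²)/((((18 + (-1)²) - 52)*124)*(-71) + 1709542) = (7623/1825706 + 205²)/((((18 + 1) - 52)*124)*(-71) + 1709542) = (7623/1825706 + 42025)/(((19 - 52)*124)*(-71) + 1709542) = 76725302273/(1825706*(-33*124*(-71) + 1709542)) = 76725302273/(1825706*(-4092*(-71) + 1709542)) = 76725302273/(1825706*(290532 + 1709542)) = (76725302273/1825706)/2000074 = (76725302273/1825706)*(1/2000074) = 76725302273/3651547102244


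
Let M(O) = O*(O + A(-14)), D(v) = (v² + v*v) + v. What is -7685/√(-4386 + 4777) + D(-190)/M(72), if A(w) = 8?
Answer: 7201/576 - 7685*√391/391 ≈ -376.15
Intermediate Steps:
D(v) = v + 2*v² (D(v) = (v² + v²) + v = 2*v² + v = v + 2*v²)
M(O) = O*(8 + O) (M(O) = O*(O + 8) = O*(8 + O))
-7685/√(-4386 + 4777) + D(-190)/M(72) = -7685/√(-4386 + 4777) + (-190*(1 + 2*(-190)))/((72*(8 + 72))) = -7685*√391/391 + (-190*(1 - 380))/((72*80)) = -7685*√391/391 - 190*(-379)/5760 = -7685*√391/391 + 72010*(1/5760) = -7685*√391/391 + 7201/576 = 7201/576 - 7685*√391/391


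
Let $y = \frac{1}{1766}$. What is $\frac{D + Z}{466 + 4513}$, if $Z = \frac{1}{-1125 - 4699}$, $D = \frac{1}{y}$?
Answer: $\frac{10285183}{28997696} \approx 0.35469$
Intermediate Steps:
$y = \frac{1}{1766} \approx 0.00056625$
$D = 1766$ ($D = \frac{1}{\frac{1}{1766}} = 1766$)
$Z = - \frac{1}{5824}$ ($Z = \frac{1}{-5824} = - \frac{1}{5824} \approx -0.0001717$)
$\frac{D + Z}{466 + 4513} = \frac{1766 - \frac{1}{5824}}{466 + 4513} = \frac{10285183}{5824 \cdot 4979} = \frac{10285183}{5824} \cdot \frac{1}{4979} = \frac{10285183}{28997696}$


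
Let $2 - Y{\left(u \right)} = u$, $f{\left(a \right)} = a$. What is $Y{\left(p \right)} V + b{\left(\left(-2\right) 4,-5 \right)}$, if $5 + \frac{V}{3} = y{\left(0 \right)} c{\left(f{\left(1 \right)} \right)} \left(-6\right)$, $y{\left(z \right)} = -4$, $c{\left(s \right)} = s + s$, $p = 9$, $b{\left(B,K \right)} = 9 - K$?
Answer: $-889$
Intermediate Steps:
$c{\left(s \right)} = 2 s$
$Y{\left(u \right)} = 2 - u$
$V = 129$ ($V = -15 + 3 - 4 \cdot 2 \cdot 1 \left(-6\right) = -15 + 3 \left(-4\right) 2 \left(-6\right) = -15 + 3 \left(\left(-8\right) \left(-6\right)\right) = -15 + 3 \cdot 48 = -15 + 144 = 129$)
$Y{\left(p \right)} V + b{\left(\left(-2\right) 4,-5 \right)} = \left(2 - 9\right) 129 + \left(9 - -5\right) = \left(2 - 9\right) 129 + \left(9 + 5\right) = \left(-7\right) 129 + 14 = -903 + 14 = -889$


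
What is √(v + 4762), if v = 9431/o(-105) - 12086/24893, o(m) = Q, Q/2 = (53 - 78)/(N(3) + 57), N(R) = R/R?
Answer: I*√95713612556551/124465 ≈ 78.603*I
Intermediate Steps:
N(R) = 1
Q = -25/29 (Q = 2*((53 - 78)/(1 + 57)) = 2*(-25/58) = -25/29 ≈ -0.86207)
o(m) = -25/29
v = -6808512757/622325 (v = 9431/(-25/29) - 12086/24893 = 9431*(-29/25) - 12086*1/24893 = -273499/25 - 12086/24893 = -6808512757/622325 ≈ -10940.)
√(v + 4762) = √(-6808512757/622325 + 4762) = √(-3845001107/622325) = I*√95713612556551/124465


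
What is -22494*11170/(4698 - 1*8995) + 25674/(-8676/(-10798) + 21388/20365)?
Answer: 31670288506830195/437901215527 ≈ 72323.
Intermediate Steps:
-22494*11170/(4698 - 1*8995) + 25674/(-8676/(-10798) + 21388/20365) = -22494*11170/(4698 - 8995) + 25674/(-8676*(-1/10798) + 21388*(1/20365)) = -22494/((-4297*1/11170)) + 25674/(4338/5399 + 21388/20365) = -22494/(-4297/11170) + 25674/(203817182/109950635) = -22494*(-11170/4297) + 25674*(109950635/203817182) = 251257980/4297 + 1411436301495/101908591 = 31670288506830195/437901215527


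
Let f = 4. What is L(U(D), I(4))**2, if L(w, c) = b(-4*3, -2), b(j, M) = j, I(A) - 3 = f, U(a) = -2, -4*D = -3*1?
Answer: 144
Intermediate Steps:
D = 3/4 (D = -(-3)/4 = -1/4*(-3) = 3/4 ≈ 0.75000)
I(A) = 7 (I(A) = 3 + 4 = 7)
L(w, c) = -12 (L(w, c) = -4*3 = -12)
L(U(D), I(4))**2 = (-12)**2 = 144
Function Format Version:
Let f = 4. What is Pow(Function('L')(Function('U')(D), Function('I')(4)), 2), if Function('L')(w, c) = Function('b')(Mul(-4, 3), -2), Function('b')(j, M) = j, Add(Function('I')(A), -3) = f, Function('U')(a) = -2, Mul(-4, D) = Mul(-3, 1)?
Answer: 144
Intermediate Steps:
D = Rational(3, 4) (D = Mul(Rational(-1, 4), Mul(-3, 1)) = Mul(Rational(-1, 4), -3) = Rational(3, 4) ≈ 0.75000)
Function('I')(A) = 7 (Function('I')(A) = Add(3, 4) = 7)
Function('L')(w, c) = -12 (Function('L')(w, c) = Mul(-4, 3) = -12)
Pow(Function('L')(Function('U')(D), Function('I')(4)), 2) = Pow(-12, 2) = 144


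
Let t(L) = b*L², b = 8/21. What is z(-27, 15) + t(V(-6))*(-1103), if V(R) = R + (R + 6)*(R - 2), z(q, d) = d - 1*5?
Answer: -105818/7 ≈ -15117.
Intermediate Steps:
z(q, d) = -5 + d (z(q, d) = d - 5 = -5 + d)
V(R) = R + (-2 + R)*(6 + R) (V(R) = R + (6 + R)*(-2 + R) = R + (-2 + R)*(6 + R))
b = 8/21 (b = 8*(1/21) = 8/21 ≈ 0.38095)
t(L) = 8*L²/21
z(-27, 15) + t(V(-6))*(-1103) = (-5 + 15) + (8*(-12 + (-6)² + 5*(-6))²/21)*(-1103) = 10 + (8*(-12 + 36 - 30)²/21)*(-1103) = 10 + ((8/21)*(-6)²)*(-1103) = 10 + ((8/21)*36)*(-1103) = 10 + (96/7)*(-1103) = 10 - 105888/7 = -105818/7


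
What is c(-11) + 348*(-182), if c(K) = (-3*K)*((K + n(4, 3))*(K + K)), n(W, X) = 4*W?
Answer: -66966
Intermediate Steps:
c(K) = -6*K**2*(16 + K) (c(K) = (-3*K)*((K + 4*4)*(K + K)) = (-3*K)*((K + 16)*(2*K)) = (-3*K)*((16 + K)*(2*K)) = (-3*K)*(2*K*(16 + K)) = -6*K**2*(16 + K))
c(-11) + 348*(-182) = 6*(-11)**2*(-16 - 1*(-11)) + 348*(-182) = 6*121*(-16 + 11) - 63336 = 6*121*(-5) - 63336 = -3630 - 63336 = -66966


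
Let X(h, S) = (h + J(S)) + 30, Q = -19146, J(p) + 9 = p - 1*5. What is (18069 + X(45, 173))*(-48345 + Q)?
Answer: -1235287773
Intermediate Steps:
J(p) = -14 + p (J(p) = -9 + (p - 1*5) = -9 + (p - 5) = -9 + (-5 + p) = -14 + p)
X(h, S) = 16 + S + h (X(h, S) = (h + (-14 + S)) + 30 = (-14 + S + h) + 30 = 16 + S + h)
(18069 + X(45, 173))*(-48345 + Q) = (18069 + (16 + 173 + 45))*(-48345 - 19146) = (18069 + 234)*(-67491) = 18303*(-67491) = -1235287773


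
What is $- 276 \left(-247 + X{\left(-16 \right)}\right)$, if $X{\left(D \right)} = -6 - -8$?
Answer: $67620$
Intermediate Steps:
$X{\left(D \right)} = 2$ ($X{\left(D \right)} = -6 + 8 = 2$)
$- 276 \left(-247 + X{\left(-16 \right)}\right) = - 276 \left(-247 + 2\right) = \left(-276\right) \left(-245\right) = 67620$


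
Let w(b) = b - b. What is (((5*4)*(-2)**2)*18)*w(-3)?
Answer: 0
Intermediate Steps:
w(b) = 0
(((5*4)*(-2)**2)*18)*w(-3) = (((5*4)*(-2)**2)*18)*0 = ((20*4)*18)*0 = (80*18)*0 = 1440*0 = 0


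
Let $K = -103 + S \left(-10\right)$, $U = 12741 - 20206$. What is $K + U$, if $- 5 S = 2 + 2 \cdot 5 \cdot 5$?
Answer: $-7464$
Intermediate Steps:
$S = - \frac{52}{5}$ ($S = - \frac{2 + 2 \cdot 5 \cdot 5}{5} = - \frac{2 + 10 \cdot 5}{5} = - \frac{2 + 50}{5} = \left(- \frac{1}{5}\right) 52 = - \frac{52}{5} \approx -10.4$)
$U = -7465$
$K = 1$ ($K = -103 - -104 = -103 + 104 = 1$)
$K + U = 1 - 7465 = -7464$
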